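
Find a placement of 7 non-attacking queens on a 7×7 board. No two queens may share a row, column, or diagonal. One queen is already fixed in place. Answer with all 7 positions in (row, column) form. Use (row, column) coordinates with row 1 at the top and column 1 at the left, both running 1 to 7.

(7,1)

(1,5) (2,2) (3,6) (4,3) (5,7) (6,4) (7,1)

Row 1: attacked by (7,1)→{1,7}. Safe: 2, 3, 4, 5, 6. Place at column 5.
Row 2: attacked by (1,5)→{4,5,6}; (7,1)→{1,6}. Safe: 2, 3, 7. Place at column 2.
Row 3: attacked by (1,5)→{3,5,7}; (2,2)→{1,2,3}; (7,1)→{1,5}. Safe: 4, 6. Place at column 6.
Row 4: attacked by (1,5)→{2,5}; (2,2)→{2,4}; (3,6)→{5,6,7}; (7,1)→{1,4}. Safe: 3. Place at column 3.
Row 5: attacked by (1,5)→{1,5}; (2,2)→{2,5}; (3,6)→{4,6}; (4,3)→{2,3,4}; (7,1)→{1,3}. Safe: 7. Place at column 7.
Row 6: attacked by (1,5)→{5}; (2,2)→{2,6}; (3,6)→{3,6}; (4,3)→{1,3,5}; (5,7)→{6,7}; (7,1)→{1,2}. Safe: 4. Place at column 4.
Columns [5, 2, 6, 3, 7, 4, 1], r−c [-4, 0, -3, 1, -2, 2, 6], r+c [6, 4, 9, 7, 12, 10, 8] are all distinct, so no two queens attack.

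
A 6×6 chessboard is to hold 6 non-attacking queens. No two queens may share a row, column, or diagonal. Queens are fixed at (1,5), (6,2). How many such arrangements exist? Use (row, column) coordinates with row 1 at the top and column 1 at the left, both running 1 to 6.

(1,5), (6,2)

Branch on row 2: col 1 → 0; col 3 → 1.
Sum: 0 + 1 = 1.

1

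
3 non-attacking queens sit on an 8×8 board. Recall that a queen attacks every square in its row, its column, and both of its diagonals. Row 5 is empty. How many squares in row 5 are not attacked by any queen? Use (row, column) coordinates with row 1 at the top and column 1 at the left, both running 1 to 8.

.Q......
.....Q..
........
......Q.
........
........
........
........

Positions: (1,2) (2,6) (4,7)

3

(1,2) attacks row 5 at column 2 and diagonals 6.
(2,6) attacks row 5 at column 6 and diagonals 3.
(4,7) attacks row 5 at column 7 and diagonals 6, 8.
Attacked columns: {2, 3, 6, 7, 8}. Safe: {1, 4, 5}.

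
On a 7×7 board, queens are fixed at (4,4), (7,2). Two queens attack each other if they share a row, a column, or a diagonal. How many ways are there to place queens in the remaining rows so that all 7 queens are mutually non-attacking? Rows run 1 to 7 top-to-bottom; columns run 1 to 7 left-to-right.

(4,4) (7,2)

Branch on row 1: col 3 → 0; col 5 → 0; col 6 → 2.
Sum: 0 + 0 + 2 = 2.

2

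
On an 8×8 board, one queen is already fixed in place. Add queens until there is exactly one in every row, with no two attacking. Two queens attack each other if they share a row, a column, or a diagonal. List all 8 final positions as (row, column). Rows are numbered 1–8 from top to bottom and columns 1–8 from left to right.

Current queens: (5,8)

Row 1: attacked by (5,8)→{4,8}. Safe: 1, 2, 3, 5, 6, 7. Place at column 3.
Row 2: attacked by (1,3)→{2,3,4}; (5,8)→{5,8}. Safe: 1, 6, 7. Place at column 1.
Row 3: attacked by (1,3)→{1,3,5}; (2,1)→{1,2}; (5,8)→{6,8}. Safe: 4, 7. Place at column 7.
Row 4: attacked by (1,3)→{3,6}; (2,1)→{1,3}; (3,7)→{6,7,8}; (5,8)→{7,8}. Safe: 2, 4, 5. Place at column 5.
Row 6: attacked by (1,3)→{3,8}; (2,1)→{1,5}; (3,7)→{4,7}; (4,5)→{3,5,7}; (5,8)→{7,8}. Safe: 2, 6. Place at column 2.
Row 7: attacked by (1,3)→{3}; (2,1)→{1,6}; (3,7)→{3,7}; (4,5)→{2,5,8}; (5,8)→{6,8}; (6,2)→{1,2,3}. Safe: 4. Place at column 4.
Row 8: attacked by (1,3)→{3}; (2,1)→{1,7}; (3,7)→{2,7}; (4,5)→{1,5}; (5,8)→{5,8}; (6,2)→{2,4}; (7,4)→{3,4,5}. Safe: 6. Place at column 6.
Columns [3, 1, 7, 5, 8, 2, 4, 6], r−c [-2, 1, -4, -1, -3, 4, 3, 2], r+c [4, 3, 10, 9, 13, 8, 11, 14] are all distinct, so no two queens attack.

(1,3) (2,1) (3,7) (4,5) (5,8) (6,2) (7,4) (8,6)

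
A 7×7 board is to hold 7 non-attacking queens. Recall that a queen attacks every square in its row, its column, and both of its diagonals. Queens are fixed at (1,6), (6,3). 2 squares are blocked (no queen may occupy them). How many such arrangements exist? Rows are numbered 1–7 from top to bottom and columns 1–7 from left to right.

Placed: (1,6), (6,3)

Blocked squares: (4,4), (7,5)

Branch on row 2: col 1 → 0; col 2 → 0; col 4 → 1.
Sum: 0 + 0 + 1 = 1.

1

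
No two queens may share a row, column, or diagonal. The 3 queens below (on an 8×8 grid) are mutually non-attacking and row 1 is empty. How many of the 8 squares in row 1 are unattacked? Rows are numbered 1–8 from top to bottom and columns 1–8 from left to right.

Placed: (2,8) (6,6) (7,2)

(2,8) attacks row 1 at column 8 and diagonals 7.
(6,6) attacks row 1 at column 6 and diagonals 1.
(7,2) attacks row 1 at column 2 and diagonals 8.
Attacked columns: {1, 2, 6, 7, 8}. Safe: {3, 4, 5}.

3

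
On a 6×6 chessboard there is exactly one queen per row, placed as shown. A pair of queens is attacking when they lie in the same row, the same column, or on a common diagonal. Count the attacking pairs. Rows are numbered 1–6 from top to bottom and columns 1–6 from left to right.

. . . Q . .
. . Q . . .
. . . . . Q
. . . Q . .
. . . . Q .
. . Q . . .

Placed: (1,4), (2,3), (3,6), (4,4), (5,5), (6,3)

6

Same column: (1,4)–(4,4) (column 4); (2,3)–(6,3) (column 3).
Same diagonal: (1,4)–(2,3) (|1−2| = |4−3| = 1); (1,4)–(3,6) (|1−3| = |4−6| = 2); (3,6)–(6,3) (|3−6| = |6−3| = 3); (4,4)–(5,5) (|4−5| = |4−5| = 1).
Total attacking pairs: 6.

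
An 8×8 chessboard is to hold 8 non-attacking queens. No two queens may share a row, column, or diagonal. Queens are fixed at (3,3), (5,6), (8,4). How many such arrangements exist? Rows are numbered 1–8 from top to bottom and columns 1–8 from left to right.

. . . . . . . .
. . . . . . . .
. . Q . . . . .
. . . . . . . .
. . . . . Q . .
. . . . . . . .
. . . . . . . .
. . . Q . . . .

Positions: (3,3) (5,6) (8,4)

1

Branch on row 1: col 7 → 1; col 8 → 0.
Sum: 1 + 0 = 1.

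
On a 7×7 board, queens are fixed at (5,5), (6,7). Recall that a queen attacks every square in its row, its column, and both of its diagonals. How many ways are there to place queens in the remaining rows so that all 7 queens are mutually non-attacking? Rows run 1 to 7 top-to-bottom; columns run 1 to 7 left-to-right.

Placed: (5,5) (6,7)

2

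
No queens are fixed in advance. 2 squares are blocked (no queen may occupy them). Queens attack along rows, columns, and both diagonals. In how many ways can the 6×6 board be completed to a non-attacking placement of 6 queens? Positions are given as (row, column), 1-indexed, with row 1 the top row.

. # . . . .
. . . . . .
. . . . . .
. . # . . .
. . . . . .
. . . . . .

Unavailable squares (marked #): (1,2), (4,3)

3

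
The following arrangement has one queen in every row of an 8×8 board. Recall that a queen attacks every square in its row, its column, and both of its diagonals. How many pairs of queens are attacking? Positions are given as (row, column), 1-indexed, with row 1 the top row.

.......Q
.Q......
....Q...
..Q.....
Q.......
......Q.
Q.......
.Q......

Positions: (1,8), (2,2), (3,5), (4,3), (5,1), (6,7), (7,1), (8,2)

Same column: (2,2)–(8,2) (column 2); (5,1)–(7,1) (column 1).
Same diagonal: (3,5)–(7,1) (|3−7| = |5−1| = 4); (7,1)–(8,2) (|7−8| = |1−2| = 1).
Total attacking pairs: 4.

4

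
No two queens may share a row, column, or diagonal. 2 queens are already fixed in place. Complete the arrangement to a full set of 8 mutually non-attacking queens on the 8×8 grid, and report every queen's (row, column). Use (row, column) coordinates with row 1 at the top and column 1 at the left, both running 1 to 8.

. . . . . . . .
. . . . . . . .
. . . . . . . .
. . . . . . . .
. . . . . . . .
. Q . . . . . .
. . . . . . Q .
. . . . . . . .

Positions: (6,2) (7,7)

(1,8) (2,4) (3,1) (4,3) (5,6) (6,2) (7,7) (8,5)

Row 1: attacked by (6,2)→{2,7}; (7,7)→{1,7}. Safe: 3, 4, 5, 6, 8. Place at column 8.
Row 2: attacked by (1,8)→{7,8}; (6,2)→{2,6}; (7,7)→{2,7}. Safe: 1, 3, 4, 5. Place at column 4.
Row 3: attacked by (1,8)→{6,8}; (2,4)→{3,4,5}; (6,2)→{2,5}; (7,7)→{3,7}. Safe: 1. Place at column 1.
Row 4: attacked by (1,8)→{5,8}; (2,4)→{2,4,6}; (3,1)→{1,2}; (6,2)→{2,4}; (7,7)→{4,7}. Safe: 3. Place at column 3.
Row 5: attacked by (1,8)→{4,8}; (2,4)→{1,4,7}; (3,1)→{1,3}; (4,3)→{2,3,4}; (6,2)→{1,2,3}; (7,7)→{5,7}. Safe: 6. Place at column 6.
Row 8: attacked by (1,8)→{1,8}; (2,4)→{4}; (3,1)→{1,6}; (4,3)→{3,7}; (5,6)→{3,6}; (6,2)→{2,4}; (7,7)→{6,7,8}. Safe: 5. Place at column 5.
Columns [8, 4, 1, 3, 6, 2, 7, 5], r−c [-7, -2, 2, 1, -1, 4, 0, 3], r+c [9, 6, 4, 7, 11, 8, 14, 13] are all distinct, so no two queens attack.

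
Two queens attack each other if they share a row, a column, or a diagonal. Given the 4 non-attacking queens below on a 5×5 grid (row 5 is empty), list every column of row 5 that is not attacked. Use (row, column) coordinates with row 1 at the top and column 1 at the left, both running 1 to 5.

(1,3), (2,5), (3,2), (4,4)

columns 1

(1,3) attacks row 5 at column 3.
(2,5) attacks row 5 at column 5 and diagonals 2.
(3,2) attacks row 5 at column 2 and diagonals 4.
(4,4) attacks row 5 at column 4 and diagonals 3, 5.
Attacked columns: {2, 3, 4, 5}. Safe: {1}.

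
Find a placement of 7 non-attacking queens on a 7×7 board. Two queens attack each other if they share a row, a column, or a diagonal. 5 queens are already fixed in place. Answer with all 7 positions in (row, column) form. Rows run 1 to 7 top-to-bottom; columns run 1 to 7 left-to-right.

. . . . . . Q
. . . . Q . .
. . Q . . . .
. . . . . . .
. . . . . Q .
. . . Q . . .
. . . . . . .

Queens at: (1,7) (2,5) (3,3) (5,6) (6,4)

(1,7) (2,5) (3,3) (4,1) (5,6) (6,4) (7,2)

Row 4: attacked by (1,7)→{4,7}; (2,5)→{3,5,7}; (3,3)→{2,3,4}; (5,6)→{5,6,7}; (6,4)→{2,4,6}. Safe: 1. Place at column 1.
Row 7: attacked by (1,7)→{1,7}; (2,5)→{5}; (3,3)→{3,7}; (4,1)→{1,4}; (5,6)→{4,6}; (6,4)→{3,4,5}. Safe: 2. Place at column 2.
Columns [7, 5, 3, 1, 6, 4, 2], r−c [-6, -3, 0, 3, -1, 2, 5], r+c [8, 7, 6, 5, 11, 10, 9] are all distinct, so no two queens attack.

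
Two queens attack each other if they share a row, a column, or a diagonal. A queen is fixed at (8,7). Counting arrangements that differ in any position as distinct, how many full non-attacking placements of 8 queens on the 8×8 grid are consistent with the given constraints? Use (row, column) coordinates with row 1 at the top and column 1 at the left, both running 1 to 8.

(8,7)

Branch on row 1: col 1 → 0; col 2 → 0; col 3 → 0; col 4 → 3; col 5 → 3; col 6 → 2; col 8 → 0.
Sum: 0 + 0 + 0 + 3 + 3 + 2 + 0 = 8.

8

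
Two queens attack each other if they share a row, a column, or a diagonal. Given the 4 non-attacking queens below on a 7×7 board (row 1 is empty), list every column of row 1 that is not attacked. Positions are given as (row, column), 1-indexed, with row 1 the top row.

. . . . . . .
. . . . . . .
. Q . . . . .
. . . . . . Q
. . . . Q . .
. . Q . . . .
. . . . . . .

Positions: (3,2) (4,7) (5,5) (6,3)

columns 6

(3,2) attacks row 1 at column 2 and diagonals 4.
(4,7) attacks row 1 at column 7 and diagonals 4.
(5,5) attacks row 1 at column 5 and diagonals 1.
(6,3) attacks row 1 at column 3.
Attacked columns: {1, 2, 3, 4, 5, 7}. Safe: {6}.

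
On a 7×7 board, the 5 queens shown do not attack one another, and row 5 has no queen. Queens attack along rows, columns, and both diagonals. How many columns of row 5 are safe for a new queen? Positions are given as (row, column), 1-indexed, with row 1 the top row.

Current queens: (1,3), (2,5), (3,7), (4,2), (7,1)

2

(1,3) attacks row 5 at column 3 and diagonals 7.
(2,5) attacks row 5 at column 5 and diagonals 2.
(3,7) attacks row 5 at column 7 and diagonals 5.
(4,2) attacks row 5 at column 2 and diagonals 1, 3.
(7,1) attacks row 5 at column 1 and diagonals 3.
Attacked columns: {1, 2, 3, 5, 7}. Safe: {4, 6}.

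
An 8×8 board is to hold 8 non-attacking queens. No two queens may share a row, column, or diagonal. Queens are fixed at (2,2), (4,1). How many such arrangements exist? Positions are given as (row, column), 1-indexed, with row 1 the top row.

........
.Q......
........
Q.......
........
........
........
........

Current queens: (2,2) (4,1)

6

Branch on row 1: col 5 → 2; col 6 → 2; col 7 → 1; col 8 → 1.
Sum: 2 + 2 + 1 + 1 = 6.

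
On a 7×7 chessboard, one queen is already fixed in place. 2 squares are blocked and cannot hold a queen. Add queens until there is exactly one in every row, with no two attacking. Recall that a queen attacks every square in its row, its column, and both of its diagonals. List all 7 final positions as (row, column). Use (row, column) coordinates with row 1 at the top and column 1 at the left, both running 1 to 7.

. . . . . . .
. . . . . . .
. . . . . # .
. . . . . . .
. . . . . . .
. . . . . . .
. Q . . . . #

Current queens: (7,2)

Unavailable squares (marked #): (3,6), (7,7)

Row 1: attacked by (7,2)→{2}. Safe: 1, 3, 4, 5, 6, 7. Place at column 4.
Row 2: attacked by (1,4)→{3,4,5}; (7,2)→{2,7}. Safe: 1, 6. Place at column 6.
Row 3: attacked by (1,4)→{2,4,6}; (2,6)→{5,6,7}; (7,2)→{2,6}. Blocked: 6. Safe: 1, 3. Place at column 1.
Row 4: attacked by (1,4)→{1,4,7}; (2,6)→{4,6}; (3,1)→{1,2}; (7,2)→{2,5}. Safe: 3. Place at column 3.
Row 5: attacked by (1,4)→{4}; (2,6)→{3,6}; (3,1)→{1,3}; (4,3)→{2,3,4}; (7,2)→{2,4}. Safe: 5, 7. Place at column 5.
Row 6: attacked by (1,4)→{4}; (2,6)→{2,6}; (3,1)→{1,4}; (4,3)→{1,3,5}; (5,5)→{4,5,6}; (7,2)→{1,2,3}. Safe: 7. Place at column 7.
Columns [4, 6, 1, 3, 5, 7, 2], r−c [-3, -4, 2, 1, 0, -1, 5], r+c [5, 8, 4, 7, 10, 13, 9] are all distinct, so no two queens attack.

(1,4) (2,6) (3,1) (4,3) (5,5) (6,7) (7,2)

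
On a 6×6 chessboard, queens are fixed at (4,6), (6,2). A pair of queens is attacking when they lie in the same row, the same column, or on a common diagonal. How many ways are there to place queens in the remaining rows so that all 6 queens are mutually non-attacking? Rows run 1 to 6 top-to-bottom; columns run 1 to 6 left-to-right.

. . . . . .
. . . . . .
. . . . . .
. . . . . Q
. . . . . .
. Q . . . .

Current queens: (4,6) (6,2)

1

Branch on row 1: col 1 → 0; col 4 → 0; col 5 → 1.
Sum: 0 + 0 + 1 = 1.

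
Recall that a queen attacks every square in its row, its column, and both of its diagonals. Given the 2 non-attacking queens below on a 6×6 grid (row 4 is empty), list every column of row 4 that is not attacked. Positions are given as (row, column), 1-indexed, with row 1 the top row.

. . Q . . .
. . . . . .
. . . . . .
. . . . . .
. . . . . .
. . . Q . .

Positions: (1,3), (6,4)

(1,3) attacks row 4 at column 3 and diagonals 6.
(6,4) attacks row 4 at column 4 and diagonals 2, 6.
Attacked columns: {2, 3, 4, 6}. Safe: {1, 5}.

columns 1, 5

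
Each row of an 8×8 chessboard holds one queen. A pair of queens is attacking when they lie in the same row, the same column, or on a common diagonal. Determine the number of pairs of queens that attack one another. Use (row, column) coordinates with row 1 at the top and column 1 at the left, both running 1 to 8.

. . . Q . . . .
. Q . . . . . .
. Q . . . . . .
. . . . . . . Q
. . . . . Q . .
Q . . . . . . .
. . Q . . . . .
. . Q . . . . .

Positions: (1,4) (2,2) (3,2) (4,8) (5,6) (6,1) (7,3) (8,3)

5

Same column: (2,2)–(3,2) (column 2); (7,3)–(8,3) (column 3).
Same diagonal: (1,4)–(3,2) (|1−3| = |4−2| = 2); (5,6)–(8,3) (|5−8| = |6−3| = 3); (6,1)–(8,3) (|6−8| = |1−3| = 2).
Total attacking pairs: 5.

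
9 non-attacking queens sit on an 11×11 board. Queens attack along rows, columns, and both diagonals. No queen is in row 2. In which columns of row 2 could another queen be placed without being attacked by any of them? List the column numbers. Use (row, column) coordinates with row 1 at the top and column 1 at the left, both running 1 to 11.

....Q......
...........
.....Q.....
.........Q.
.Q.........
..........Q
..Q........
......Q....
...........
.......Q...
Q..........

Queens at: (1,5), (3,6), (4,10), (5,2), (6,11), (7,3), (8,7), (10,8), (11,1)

columns 9

(1,5) attacks row 2 at column 5 and diagonals 4, 6.
(3,6) attacks row 2 at column 6 and diagonals 5, 7.
(4,10) attacks row 2 at column 10 and diagonals 8.
(5,2) attacks row 2 at column 2 and diagonals 5.
(6,11) attacks row 2 at column 11 and diagonals 7.
(7,3) attacks row 2 at column 3 and diagonals 8.
(8,7) attacks row 2 at column 7 and diagonals 1.
(10,8) attacks row 2 at column 8.
(11,1) attacks row 2 at column 1 and diagonals 10.
Attacked columns: {1, 2, 3, 4, 5, 6, 7, 8, 10, 11}. Safe: {9}.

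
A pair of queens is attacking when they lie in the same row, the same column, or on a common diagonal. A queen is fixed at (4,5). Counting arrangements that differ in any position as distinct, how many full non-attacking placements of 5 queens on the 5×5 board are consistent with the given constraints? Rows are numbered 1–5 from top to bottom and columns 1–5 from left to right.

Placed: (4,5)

Branch on row 1: col 1 → 1; col 3 → 0; col 4 → 1.
Sum: 1 + 0 + 1 = 2.

2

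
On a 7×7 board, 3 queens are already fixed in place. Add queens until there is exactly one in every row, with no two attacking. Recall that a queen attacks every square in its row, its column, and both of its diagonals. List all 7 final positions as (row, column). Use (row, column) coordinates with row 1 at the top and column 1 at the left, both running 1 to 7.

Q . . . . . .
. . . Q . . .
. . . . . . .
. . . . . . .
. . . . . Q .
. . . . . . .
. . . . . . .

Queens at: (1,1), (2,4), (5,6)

Row 3: attacked by (1,1)→{1,3}; (2,4)→{3,4,5}; (5,6)→{4,6}. Safe: 2, 7. Place at column 7.
Row 4: attacked by (1,1)→{1,4}; (2,4)→{2,4,6}; (3,7)→{6,7}; (5,6)→{5,6,7}. Safe: 3. Place at column 3.
Row 6: attacked by (1,1)→{1,6}; (2,4)→{4}; (3,7)→{4,7}; (4,3)→{1,3,5}; (5,6)→{5,6,7}. Safe: 2. Place at column 2.
Row 7: attacked by (1,1)→{1,7}; (2,4)→{4}; (3,7)→{3,7}; (4,3)→{3,6}; (5,6)→{4,6}; (6,2)→{1,2,3}. Safe: 5. Place at column 5.
Columns [1, 4, 7, 3, 6, 2, 5], r−c [0, -2, -4, 1, -1, 4, 2], r+c [2, 6, 10, 7, 11, 8, 12] are all distinct, so no two queens attack.

(1,1) (2,4) (3,7) (4,3) (5,6) (6,2) (7,5)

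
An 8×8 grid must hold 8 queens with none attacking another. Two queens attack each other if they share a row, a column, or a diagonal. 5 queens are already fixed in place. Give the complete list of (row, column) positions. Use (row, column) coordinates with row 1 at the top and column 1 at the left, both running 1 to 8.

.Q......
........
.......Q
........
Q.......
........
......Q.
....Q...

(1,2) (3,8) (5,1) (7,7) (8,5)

Row 2: attacked by (1,2)→{1,2,3}; (3,8)→{7,8}; (5,1)→{1,4}; (7,7)→{2,7}; (8,5)→{5}. Safe: 6. Place at column 6.
Row 4: attacked by (1,2)→{2,5}; (2,6)→{4,6,8}; (3,8)→{7,8}; (5,1)→{1,2}; (7,7)→{4,7}; (8,5)→{1,5}. Safe: 3. Place at column 3.
Row 6: attacked by (1,2)→{2,7}; (2,6)→{2,6}; (3,8)→{5,8}; (4,3)→{1,3,5}; (5,1)→{1,2}; (7,7)→{6,7,8}; (8,5)→{3,5,7}. Safe: 4. Place at column 4.
Columns [2, 6, 8, 3, 1, 4, 7, 5], r−c [-1, -4, -5, 1, 4, 2, 0, 3], r+c [3, 8, 11, 7, 6, 10, 14, 13] are all distinct, so no two queens attack.

(1,2) (2,6) (3,8) (4,3) (5,1) (6,4) (7,7) (8,5)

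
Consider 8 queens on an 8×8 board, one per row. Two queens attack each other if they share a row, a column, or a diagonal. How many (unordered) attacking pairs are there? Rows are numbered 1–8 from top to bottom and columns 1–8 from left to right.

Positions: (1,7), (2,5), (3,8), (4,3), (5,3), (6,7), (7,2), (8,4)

4

Same column: (1,7)–(6,7) (column 7); (4,3)–(5,3) (column 3).
Same diagonal: (1,7)–(5,3) (|1−5| = |7−3| = 4); (2,5)–(4,3) (|2−4| = |5−3| = 2).
Total attacking pairs: 4.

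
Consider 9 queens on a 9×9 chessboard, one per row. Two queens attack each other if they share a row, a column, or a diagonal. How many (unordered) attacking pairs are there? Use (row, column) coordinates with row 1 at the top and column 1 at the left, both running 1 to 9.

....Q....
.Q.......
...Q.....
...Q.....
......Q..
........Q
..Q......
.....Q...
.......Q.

Same column: (3,4)–(4,4) (column 4).
Same diagonal: (2,2)–(4,4) (|2−4| = |2−4| = 2).
Total attacking pairs: 2.

2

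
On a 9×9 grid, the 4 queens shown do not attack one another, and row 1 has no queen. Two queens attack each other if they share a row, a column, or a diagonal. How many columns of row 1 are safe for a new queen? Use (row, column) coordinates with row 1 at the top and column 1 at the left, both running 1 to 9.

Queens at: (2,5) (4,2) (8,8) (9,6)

3

(2,5) attacks row 1 at column 5 and diagonals 4, 6.
(4,2) attacks row 1 at column 2 and diagonals 5.
(8,8) attacks row 1 at column 8 and diagonals 1.
(9,6) attacks row 1 at column 6.
Attacked columns: {1, 2, 4, 5, 6, 8}. Safe: {3, 7, 9}.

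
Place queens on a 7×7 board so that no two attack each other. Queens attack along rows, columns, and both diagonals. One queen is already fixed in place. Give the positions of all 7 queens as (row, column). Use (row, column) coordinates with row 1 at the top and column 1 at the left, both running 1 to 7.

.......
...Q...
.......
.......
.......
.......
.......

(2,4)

(1,7) (2,4) (3,1) (4,5) (5,2) (6,6) (7,3)

Row 1: attacked by (2,4)→{3,4,5}. Safe: 1, 2, 6, 7. Place at column 7.
Row 3: attacked by (1,7)→{5,7}; (2,4)→{3,4,5}. Safe: 1, 2, 6. Place at column 1.
Row 4: attacked by (1,7)→{4,7}; (2,4)→{2,4,6}; (3,1)→{1,2}. Safe: 3, 5. Place at column 5.
Row 5: attacked by (1,7)→{3,7}; (2,4)→{1,4,7}; (3,1)→{1,3}; (4,5)→{4,5,6}. Safe: 2. Place at column 2.
Row 6: attacked by (1,7)→{2,7}; (2,4)→{4}; (3,1)→{1,4}; (4,5)→{3,5,7}; (5,2)→{1,2,3}. Safe: 6. Place at column 6.
Row 7: attacked by (1,7)→{1,7}; (2,4)→{4}; (3,1)→{1,5}; (4,5)→{2,5}; (5,2)→{2,4}; (6,6)→{5,6,7}. Safe: 3. Place at column 3.
Columns [7, 4, 1, 5, 2, 6, 3], r−c [-6, -2, 2, -1, 3, 0, 4], r+c [8, 6, 4, 9, 7, 12, 10] are all distinct, so no two queens attack.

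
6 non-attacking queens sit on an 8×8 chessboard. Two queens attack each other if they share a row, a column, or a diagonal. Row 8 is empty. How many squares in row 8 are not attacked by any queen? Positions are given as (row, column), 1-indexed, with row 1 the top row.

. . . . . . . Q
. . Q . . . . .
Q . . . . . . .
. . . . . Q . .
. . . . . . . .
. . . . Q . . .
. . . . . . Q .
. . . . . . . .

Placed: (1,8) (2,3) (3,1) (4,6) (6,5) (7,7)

1

(1,8) attacks row 8 at column 8 and diagonals 1.
(2,3) attacks row 8 at column 3.
(3,1) attacks row 8 at column 1 and diagonals 6.
(4,6) attacks row 8 at column 6 and diagonals 2.
(6,5) attacks row 8 at column 5 and diagonals 3, 7.
(7,7) attacks row 8 at column 7 and diagonals 6, 8.
Attacked columns: {1, 2, 3, 5, 6, 7, 8}. Safe: {4}.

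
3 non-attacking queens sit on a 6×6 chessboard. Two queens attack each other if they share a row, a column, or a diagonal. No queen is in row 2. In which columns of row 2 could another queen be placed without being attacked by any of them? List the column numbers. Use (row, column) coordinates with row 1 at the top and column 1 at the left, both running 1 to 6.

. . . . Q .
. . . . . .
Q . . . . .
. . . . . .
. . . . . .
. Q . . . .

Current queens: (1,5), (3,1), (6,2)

columns 3

(1,5) attacks row 2 at column 5 and diagonals 4, 6.
(3,1) attacks row 2 at column 1 and diagonals 2.
(6,2) attacks row 2 at column 2 and diagonals 6.
Attacked columns: {1, 2, 4, 5, 6}. Safe: {3}.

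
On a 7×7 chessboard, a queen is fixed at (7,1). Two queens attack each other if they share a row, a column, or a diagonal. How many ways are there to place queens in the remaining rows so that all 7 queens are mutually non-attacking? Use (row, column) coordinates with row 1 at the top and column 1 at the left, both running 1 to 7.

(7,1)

4

Branch on row 1: col 2 → 0; col 3 → 1; col 4 → 1; col 5 → 1; col 6 → 1.
Sum: 0 + 1 + 1 + 1 + 1 = 4.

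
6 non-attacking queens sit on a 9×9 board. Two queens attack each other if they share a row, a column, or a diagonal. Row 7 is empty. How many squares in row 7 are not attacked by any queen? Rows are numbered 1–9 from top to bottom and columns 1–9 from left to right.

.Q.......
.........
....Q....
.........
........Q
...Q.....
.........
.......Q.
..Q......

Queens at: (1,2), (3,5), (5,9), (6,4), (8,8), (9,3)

1

(1,2) attacks row 7 at column 2 and diagonals 8.
(3,5) attacks row 7 at column 5 and diagonals 1, 9.
(5,9) attacks row 7 at column 9 and diagonals 7.
(6,4) attacks row 7 at column 4 and diagonals 3, 5.
(8,8) attacks row 7 at column 8 and diagonals 7, 9.
(9,3) attacks row 7 at column 3 and diagonals 1, 5.
Attacked columns: {1, 2, 3, 4, 5, 7, 8, 9}. Safe: {6}.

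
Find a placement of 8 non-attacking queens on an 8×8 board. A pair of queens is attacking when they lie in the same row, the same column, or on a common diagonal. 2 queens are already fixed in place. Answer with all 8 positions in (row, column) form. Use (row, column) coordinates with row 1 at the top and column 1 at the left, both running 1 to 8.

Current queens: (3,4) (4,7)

(1,3) (2,8) (3,4) (4,7) (5,1) (6,6) (7,2) (8,5)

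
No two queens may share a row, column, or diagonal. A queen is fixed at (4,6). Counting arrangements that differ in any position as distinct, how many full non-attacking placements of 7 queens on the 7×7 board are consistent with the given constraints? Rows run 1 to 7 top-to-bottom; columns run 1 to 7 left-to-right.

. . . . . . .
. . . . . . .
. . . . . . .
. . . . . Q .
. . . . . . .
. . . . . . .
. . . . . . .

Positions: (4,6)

6

Branch on row 1: col 1 → 1; col 2 → 0; col 4 → 2; col 5 → 2; col 7 → 1.
Sum: 1 + 0 + 2 + 2 + 1 = 6.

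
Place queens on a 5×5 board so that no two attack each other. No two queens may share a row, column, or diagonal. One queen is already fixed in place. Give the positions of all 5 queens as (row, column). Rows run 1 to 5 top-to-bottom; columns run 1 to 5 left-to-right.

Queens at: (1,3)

Row 2: attacked by (1,3)→{2,3,4}. Safe: 1, 5. Place at column 1.
Row 3: attacked by (1,3)→{1,3,5}; (2,1)→{1,2}. Safe: 4. Place at column 4.
Row 4: attacked by (1,3)→{3}; (2,1)→{1,3}; (3,4)→{3,4,5}. Safe: 2. Place at column 2.
Row 5: attacked by (1,3)→{3}; (2,1)→{1,4}; (3,4)→{2,4}; (4,2)→{1,2,3}. Safe: 5. Place at column 5.
Columns [3, 1, 4, 2, 5], r−c [-2, 1, -1, 2, 0], r+c [4, 3, 7, 6, 10] are all distinct, so no two queens attack.

(1,3) (2,1) (3,4) (4,2) (5,5)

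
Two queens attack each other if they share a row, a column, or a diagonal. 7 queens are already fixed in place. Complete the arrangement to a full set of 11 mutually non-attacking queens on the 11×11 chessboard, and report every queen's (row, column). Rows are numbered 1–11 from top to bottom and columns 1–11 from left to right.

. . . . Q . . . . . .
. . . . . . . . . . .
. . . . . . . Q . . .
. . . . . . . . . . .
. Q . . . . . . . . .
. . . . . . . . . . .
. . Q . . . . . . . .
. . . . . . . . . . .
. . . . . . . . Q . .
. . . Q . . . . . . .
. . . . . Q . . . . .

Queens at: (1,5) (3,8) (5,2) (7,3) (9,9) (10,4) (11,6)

Row 2: attacked by (1,5)→{4,5,6}; (3,8)→{7,8,9}; (5,2)→{2,5}; (7,3)→{3,8}; (9,9)→{2,9}; (10,4)→{4}; (11,6)→{6}. Safe: 1, 10, 11. Place at column 10.
Row 4: attacked by (1,5)→{2,5,8}; (2,10)→{8,10}; (3,8)→{7,8,9}; (5,2)→{1,2,3}; (7,3)→{3,6}; (9,9)→{4,9}; (10,4)→{4,10}; (11,6)→{6}. Safe: 11. Place at column 11.
Row 6: attacked by (1,5)→{5,10}; (2,10)→{6,10}; (3,8)→{5,8,11}; (4,11)→{9,11}; (5,2)→{1,2,3}; (7,3)→{2,3,4}; (9,9)→{6,9}; (10,4)→{4,8}; (11,6)→{1,6,11}. Safe: 7. Place at column 7.
Row 8: attacked by (1,5)→{5}; (2,10)→{4,10}; (3,8)→{3,8}; (4,11)→{7,11}; (5,2)→{2,5}; (6,7)→{5,7,9}; (7,3)→{2,3,4}; (9,9)→{8,9,10}; (10,4)→{2,4,6}; (11,6)→{3,6,9}. Safe: 1. Place at column 1.
Columns [5, 10, 8, 11, 2, 7, 3, 1, 9, 4, 6], r−c [-4, -8, -5, -7, 3, -1, 4, 7, 0, 6, 5], r+c [6, 12, 11, 15, 7, 13, 10, 9, 18, 14, 17] are all distinct, so no two queens attack.

(1,5) (2,10) (3,8) (4,11) (5,2) (6,7) (7,3) (8,1) (9,9) (10,4) (11,6)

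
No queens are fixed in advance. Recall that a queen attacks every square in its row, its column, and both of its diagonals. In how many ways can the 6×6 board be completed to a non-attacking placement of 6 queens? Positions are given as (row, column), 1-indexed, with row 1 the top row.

Branch on row 1: col 1 → 0; col 2 → 1; col 3 → 1; col 4 → 1; col 5 → 1; col 6 → 0.
Sum: 0 + 1 + 1 + 1 + 1 + 0 = 4.
(This is the classic 6-queens count.)

4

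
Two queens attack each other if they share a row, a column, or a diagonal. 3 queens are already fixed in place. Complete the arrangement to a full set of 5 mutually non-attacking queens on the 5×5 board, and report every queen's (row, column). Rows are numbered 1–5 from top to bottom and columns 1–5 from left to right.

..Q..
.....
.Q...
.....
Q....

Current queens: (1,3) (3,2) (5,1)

(1,3) (2,5) (3,2) (4,4) (5,1)

Row 2: attacked by (1,3)→{2,3,4}; (3,2)→{1,2,3}; (5,1)→{1,4}. Safe: 5. Place at column 5.
Row 4: attacked by (1,3)→{3}; (2,5)→{3,5}; (3,2)→{1,2,3}; (5,1)→{1,2}. Safe: 4. Place at column 4.
Columns [3, 5, 2, 4, 1], r−c [-2, -3, 1, 0, 4], r+c [4, 7, 5, 8, 6] are all distinct, so no two queens attack.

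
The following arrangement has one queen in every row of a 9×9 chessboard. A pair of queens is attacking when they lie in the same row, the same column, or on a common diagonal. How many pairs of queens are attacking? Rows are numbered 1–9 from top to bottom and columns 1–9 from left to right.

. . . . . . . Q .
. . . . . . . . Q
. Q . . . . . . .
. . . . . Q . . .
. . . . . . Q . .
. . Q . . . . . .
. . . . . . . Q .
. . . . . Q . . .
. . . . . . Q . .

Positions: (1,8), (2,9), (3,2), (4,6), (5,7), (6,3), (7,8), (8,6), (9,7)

7

Same column: (1,8)–(7,8) (column 8); (4,6)–(8,6) (column 6); (5,7)–(9,7) (column 7).
Same diagonal: (1,8)–(2,9) (|1−2| = |8−9| = 1); (1,8)–(6,3) (|1−6| = |8−3| = 5); (4,6)–(5,7) (|4−5| = |6−7| = 1); (8,6)–(9,7) (|8−9| = |6−7| = 1).
Total attacking pairs: 7.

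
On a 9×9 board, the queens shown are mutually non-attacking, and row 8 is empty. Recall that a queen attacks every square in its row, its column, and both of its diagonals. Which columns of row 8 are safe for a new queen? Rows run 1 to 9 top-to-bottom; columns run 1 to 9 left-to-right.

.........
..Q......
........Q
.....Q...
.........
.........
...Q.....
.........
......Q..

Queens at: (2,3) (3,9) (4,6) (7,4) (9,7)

(2,3) attacks row 8 at column 3 and diagonals 9.
(3,9) attacks row 8 at column 9 and diagonals 4.
(4,6) attacks row 8 at column 6 and diagonals 2.
(7,4) attacks row 8 at column 4 and diagonals 3, 5.
(9,7) attacks row 8 at column 7 and diagonals 6, 8.
Attacked columns: {2, 3, 4, 5, 6, 7, 8, 9}. Safe: {1}.

columns 1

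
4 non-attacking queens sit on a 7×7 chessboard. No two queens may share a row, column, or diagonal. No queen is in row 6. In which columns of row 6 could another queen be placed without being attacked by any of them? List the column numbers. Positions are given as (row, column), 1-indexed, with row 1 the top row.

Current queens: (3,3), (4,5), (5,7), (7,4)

columns 1, 2

(3,3) attacks row 6 at column 3 and diagonals 6.
(4,5) attacks row 6 at column 5 and diagonals 3, 7.
(5,7) attacks row 6 at column 7 and diagonals 6.
(7,4) attacks row 6 at column 4 and diagonals 3, 5.
Attacked columns: {3, 4, 5, 6, 7}. Safe: {1, 2}.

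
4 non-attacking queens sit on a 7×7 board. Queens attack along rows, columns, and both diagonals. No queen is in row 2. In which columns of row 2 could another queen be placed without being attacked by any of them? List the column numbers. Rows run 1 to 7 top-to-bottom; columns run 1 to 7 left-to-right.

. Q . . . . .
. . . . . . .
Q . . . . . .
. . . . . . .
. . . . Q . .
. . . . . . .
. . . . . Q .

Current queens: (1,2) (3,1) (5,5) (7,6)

columns 4, 7

(1,2) attacks row 2 at column 2 and diagonals 1, 3.
(3,1) attacks row 2 at column 1 and diagonals 2.
(5,5) attacks row 2 at column 5 and diagonals 2.
(7,6) attacks row 2 at column 6 and diagonals 1.
Attacked columns: {1, 2, 3, 5, 6}. Safe: {4, 7}.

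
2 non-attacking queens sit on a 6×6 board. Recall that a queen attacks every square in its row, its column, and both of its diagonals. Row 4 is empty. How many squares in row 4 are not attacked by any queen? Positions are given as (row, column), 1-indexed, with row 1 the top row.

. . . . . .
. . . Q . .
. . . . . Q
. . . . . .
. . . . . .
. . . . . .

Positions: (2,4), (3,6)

(2,4) attacks row 4 at column 4 and diagonals 2, 6.
(3,6) attacks row 4 at column 6 and diagonals 5.
Attacked columns: {2, 4, 5, 6}. Safe: {1, 3}.

2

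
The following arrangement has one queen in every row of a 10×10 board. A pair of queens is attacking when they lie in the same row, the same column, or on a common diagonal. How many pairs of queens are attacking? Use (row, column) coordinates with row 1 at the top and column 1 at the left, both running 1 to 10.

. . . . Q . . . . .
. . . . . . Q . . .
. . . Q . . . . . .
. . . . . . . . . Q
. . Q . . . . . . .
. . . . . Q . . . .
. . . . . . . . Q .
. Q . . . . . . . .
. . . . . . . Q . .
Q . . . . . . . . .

0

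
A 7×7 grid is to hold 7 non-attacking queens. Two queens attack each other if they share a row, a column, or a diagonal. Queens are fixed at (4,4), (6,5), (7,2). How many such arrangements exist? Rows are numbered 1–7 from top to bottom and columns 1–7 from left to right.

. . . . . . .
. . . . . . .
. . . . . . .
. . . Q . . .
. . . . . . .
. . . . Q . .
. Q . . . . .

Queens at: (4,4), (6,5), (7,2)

Branch on row 1: col 3 → 0; col 6 → 2.
Sum: 0 + 2 = 2.

2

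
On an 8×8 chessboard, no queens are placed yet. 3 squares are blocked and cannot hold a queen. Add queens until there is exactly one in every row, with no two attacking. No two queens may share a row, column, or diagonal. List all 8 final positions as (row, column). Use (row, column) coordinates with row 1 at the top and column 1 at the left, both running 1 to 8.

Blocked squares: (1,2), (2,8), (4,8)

Row 1: Blocked: 2. Safe: 1, 3, 4, 5, 6, 7, 8. Place at column 1.
Row 2: attacked by (1,1)→{1,2}. Blocked: 8. Safe: 3, 4, 5, 6, 7. Place at column 7.
Row 3: attacked by (1,1)→{1,3}; (2,7)→{6,7,8}. Safe: 2, 4, 5. Place at column 4.
Row 4: attacked by (1,1)→{1,4}; (2,7)→{5,7}; (3,4)→{3,4,5}. Blocked: 8. Safe: 2, 6. Place at column 6.
Row 5: attacked by (1,1)→{1,5}; (2,7)→{4,7}; (3,4)→{2,4,6}; (4,6)→{5,6,7}. Safe: 3, 8. Place at column 8.
Row 6: attacked by (1,1)→{1,6}; (2,7)→{3,7}; (3,4)→{1,4,7}; (4,6)→{4,6,8}; (5,8)→{7,8}. Safe: 2, 5. Place at column 2.
Row 7: attacked by (1,1)→{1,7}; (2,7)→{2,7}; (3,4)→{4,8}; (4,6)→{3,6}; (5,8)→{6,8}; (6,2)→{1,2,3}. Safe: 5. Place at column 5.
Row 8: attacked by (1,1)→{1,8}; (2,7)→{1,7}; (3,4)→{4}; (4,6)→{2,6}; (5,8)→{5,8}; (6,2)→{2,4}; (7,5)→{4,5,6}. Safe: 3. Place at column 3.
Columns [1, 7, 4, 6, 8, 2, 5, 3], r−c [0, -5, -1, -2, -3, 4, 2, 5], r+c [2, 9, 7, 10, 13, 8, 12, 11] are all distinct, so no two queens attack.

(1,1) (2,7) (3,4) (4,6) (5,8) (6,2) (7,5) (8,3)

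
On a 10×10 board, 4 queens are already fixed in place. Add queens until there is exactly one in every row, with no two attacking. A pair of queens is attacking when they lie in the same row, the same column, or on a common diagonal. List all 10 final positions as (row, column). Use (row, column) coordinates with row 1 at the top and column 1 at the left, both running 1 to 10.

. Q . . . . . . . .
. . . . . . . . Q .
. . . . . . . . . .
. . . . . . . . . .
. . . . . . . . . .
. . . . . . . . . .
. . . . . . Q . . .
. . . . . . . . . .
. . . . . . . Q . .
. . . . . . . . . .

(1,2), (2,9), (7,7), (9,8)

(1,2) (2,9) (3,6) (4,1) (5,3) (6,10) (7,7) (8,4) (9,8) (10,5)

Row 3: attacked by (1,2)→{2,4}; (2,9)→{8,9,10}; (7,7)→{3,7}; (9,8)→{2,8}. Safe: 1, 5, 6. Place at column 6.
Row 4: attacked by (1,2)→{2,5}; (2,9)→{7,9}; (3,6)→{5,6,7}; (7,7)→{4,7,10}; (9,8)→{3,8}. Safe: 1. Place at column 1.
Row 5: attacked by (1,2)→{2,6}; (2,9)→{6,9}; (3,6)→{4,6,8}; (4,1)→{1,2}; (7,7)→{5,7,9}; (9,8)→{4,8}. Safe: 3, 10. Place at column 3.
Row 6: attacked by (1,2)→{2,7}; (2,9)→{5,9}; (3,6)→{3,6,9}; (4,1)→{1,3}; (5,3)→{2,3,4}; (7,7)→{6,7,8}; (9,8)→{5,8}. Safe: 10. Place at column 10.
Row 8: attacked by (1,2)→{2,9}; (2,9)→{3,9}; (3,6)→{1,6}; (4,1)→{1,5}; (5,3)→{3,6}; (6,10)→{8,10}; (7,7)→{6,7,8}; (9,8)→{7,8,9}. Safe: 4. Place at column 4.
Row 10: attacked by (1,2)→{2}; (2,9)→{1,9}; (3,6)→{6}; (4,1)→{1,7}; (5,3)→{3,8}; (6,10)→{6,10}; (7,7)→{4,7,10}; (8,4)→{2,4,6}; (9,8)→{7,8,9}. Safe: 5. Place at column 5.
Columns [2, 9, 6, 1, 3, 10, 7, 4, 8, 5], r−c [-1, -7, -3, 3, 2, -4, 0, 4, 1, 5], r+c [3, 11, 9, 5, 8, 16, 14, 12, 17, 15] are all distinct, so no two queens attack.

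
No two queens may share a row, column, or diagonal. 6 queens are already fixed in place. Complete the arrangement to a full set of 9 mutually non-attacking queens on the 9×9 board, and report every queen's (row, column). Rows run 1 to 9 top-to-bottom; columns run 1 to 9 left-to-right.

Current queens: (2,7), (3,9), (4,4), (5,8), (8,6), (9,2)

(1,5) (2,7) (3,9) (4,4) (5,8) (6,1) (7,3) (8,6) (9,2)

Row 1: attacked by (2,7)→{6,7,8}; (3,9)→{7,9}; (4,4)→{1,4,7}; (5,8)→{4,8}; (8,6)→{6}; (9,2)→{2}. Safe: 3, 5. Place at column 5.
Row 6: attacked by (1,5)→{5}; (2,7)→{3,7}; (3,9)→{6,9}; (4,4)→{2,4,6}; (5,8)→{7,8,9}; (8,6)→{4,6,8}; (9,2)→{2,5}. Safe: 1. Place at column 1.
Row 7: attacked by (1,5)→{5}; (2,7)→{2,7}; (3,9)→{5,9}; (4,4)→{1,4,7}; (5,8)→{6,8}; (6,1)→{1,2}; (8,6)→{5,6,7}; (9,2)→{2,4}. Safe: 3. Place at column 3.
Columns [5, 7, 9, 4, 8, 1, 3, 6, 2], r−c [-4, -5, -6, 0, -3, 5, 4, 2, 7], r+c [6, 9, 12, 8, 13, 7, 10, 14, 11] are all distinct, so no two queens attack.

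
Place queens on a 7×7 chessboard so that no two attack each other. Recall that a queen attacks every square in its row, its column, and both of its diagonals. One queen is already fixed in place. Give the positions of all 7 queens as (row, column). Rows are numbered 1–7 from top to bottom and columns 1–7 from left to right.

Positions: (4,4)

(1,3) (2,7) (3,2) (4,4) (5,6) (6,1) (7,5)

Row 1: attacked by (4,4)→{1,4,7}. Safe: 2, 3, 5, 6. Place at column 3.
Row 2: attacked by (1,3)→{2,3,4}; (4,4)→{2,4,6}. Safe: 1, 5, 7. Place at column 7.
Row 3: attacked by (1,3)→{1,3,5}; (2,7)→{6,7}; (4,4)→{3,4,5}. Safe: 2. Place at column 2.
Row 5: attacked by (1,3)→{3,7}; (2,7)→{4,7}; (3,2)→{2,4}; (4,4)→{3,4,5}. Safe: 1, 6. Place at column 6.
Row 6: attacked by (1,3)→{3}; (2,7)→{3,7}; (3,2)→{2,5}; (4,4)→{2,4,6}; (5,6)→{5,6,7}. Safe: 1. Place at column 1.
Row 7: attacked by (1,3)→{3}; (2,7)→{2,7}; (3,2)→{2,6}; (4,4)→{1,4,7}; (5,6)→{4,6}; (6,1)→{1,2}. Safe: 5. Place at column 5.
Columns [3, 7, 2, 4, 6, 1, 5], r−c [-2, -5, 1, 0, -1, 5, 2], r+c [4, 9, 5, 8, 11, 7, 12] are all distinct, so no two queens attack.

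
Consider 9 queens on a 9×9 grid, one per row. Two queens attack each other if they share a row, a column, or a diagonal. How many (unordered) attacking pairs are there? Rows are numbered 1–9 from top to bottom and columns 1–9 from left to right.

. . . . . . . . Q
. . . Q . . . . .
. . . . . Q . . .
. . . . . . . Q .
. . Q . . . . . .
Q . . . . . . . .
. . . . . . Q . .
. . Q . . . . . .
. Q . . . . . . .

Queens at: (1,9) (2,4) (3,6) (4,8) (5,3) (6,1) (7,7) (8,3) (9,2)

3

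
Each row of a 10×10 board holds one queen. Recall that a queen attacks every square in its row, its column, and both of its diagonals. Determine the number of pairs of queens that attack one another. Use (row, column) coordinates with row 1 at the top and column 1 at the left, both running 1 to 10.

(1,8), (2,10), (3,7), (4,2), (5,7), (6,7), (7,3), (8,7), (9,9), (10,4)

8

Same column: (3,7)–(5,7) (column 7); (3,7)–(6,7) (column 7); (3,7)–(8,7) (column 7); (5,7)–(6,7) (column 7); (5,7)–(8,7) (column 7); (6,7)–(8,7) (column 7).
Same diagonal: (2,10)–(5,7) (|2−5| = |10−7| = 3); (3,7)–(7,3) (|3−7| = |7−3| = 4).
Total attacking pairs: 8.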